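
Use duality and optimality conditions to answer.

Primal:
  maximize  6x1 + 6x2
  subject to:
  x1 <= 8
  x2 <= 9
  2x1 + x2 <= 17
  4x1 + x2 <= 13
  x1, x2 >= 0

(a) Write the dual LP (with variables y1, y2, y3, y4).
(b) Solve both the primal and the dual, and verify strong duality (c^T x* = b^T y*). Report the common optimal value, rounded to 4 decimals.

The standard primal-dual pair for 'max c^T x s.t. A x <= b, x >= 0' is:
  Dual:  min b^T y  s.t.  A^T y >= c,  y >= 0.

So the dual LP is:
  minimize  8y1 + 9y2 + 17y3 + 13y4
  subject to:
    y1 + 2y3 + 4y4 >= 6
    y2 + y3 + y4 >= 6
    y1, y2, y3, y4 >= 0

Solving the primal: x* = (1, 9).
  primal value c^T x* = 60.
Solving the dual: y* = (0, 4.5, 0, 1.5).
  dual value b^T y* = 60.
Strong duality: c^T x* = b^T y*. Confirmed.

60


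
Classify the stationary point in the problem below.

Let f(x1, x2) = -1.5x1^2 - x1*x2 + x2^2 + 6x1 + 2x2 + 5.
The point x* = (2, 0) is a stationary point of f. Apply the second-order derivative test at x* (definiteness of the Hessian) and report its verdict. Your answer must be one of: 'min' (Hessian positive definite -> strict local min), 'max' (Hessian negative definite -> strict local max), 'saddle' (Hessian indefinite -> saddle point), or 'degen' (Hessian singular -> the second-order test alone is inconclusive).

Compute the Hessian H = grad^2 f:
  H = [[-3, -1], [-1, 2]]
Verify stationarity: grad f(x*) = H x* + g = (0, 0).
Eigenvalues of H: -3.1926, 2.1926.
Eigenvalues have mixed signs, so H is indefinite -> x* is a saddle point.

saddle


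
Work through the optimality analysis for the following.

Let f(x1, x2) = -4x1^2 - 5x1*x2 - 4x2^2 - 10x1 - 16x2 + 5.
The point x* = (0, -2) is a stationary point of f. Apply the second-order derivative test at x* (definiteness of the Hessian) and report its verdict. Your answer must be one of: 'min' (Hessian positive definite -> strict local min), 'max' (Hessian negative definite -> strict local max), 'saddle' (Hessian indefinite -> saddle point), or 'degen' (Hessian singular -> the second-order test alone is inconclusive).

Compute the Hessian H = grad^2 f:
  H = [[-8, -5], [-5, -8]]
Verify stationarity: grad f(x*) = H x* + g = (0, 0).
Eigenvalues of H: -13, -3.
Both eigenvalues < 0, so H is negative definite -> x* is a strict local max.

max


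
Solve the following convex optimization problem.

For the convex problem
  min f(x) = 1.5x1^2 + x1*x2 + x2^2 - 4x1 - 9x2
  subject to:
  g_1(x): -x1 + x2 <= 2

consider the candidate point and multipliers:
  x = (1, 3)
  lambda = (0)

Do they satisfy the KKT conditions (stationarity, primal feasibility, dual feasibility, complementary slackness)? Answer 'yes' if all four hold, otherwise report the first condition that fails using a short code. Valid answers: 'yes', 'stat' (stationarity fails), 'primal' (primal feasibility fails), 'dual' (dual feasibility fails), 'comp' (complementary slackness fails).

Gradient of f: grad f(x) = Q x + c = (2, -2)
Constraint values g_i(x) = a_i^T x - b_i:
  g_1((1, 3)) = 0
Stationarity residual: grad f(x) + sum_i lambda_i a_i = (2, -2)
  -> stationarity FAILS
Primal feasibility (all g_i <= 0): OK
Dual feasibility (all lambda_i >= 0): OK
Complementary slackness (lambda_i * g_i(x) = 0 for all i): OK

Verdict: the first failing condition is stationarity -> stat.

stat


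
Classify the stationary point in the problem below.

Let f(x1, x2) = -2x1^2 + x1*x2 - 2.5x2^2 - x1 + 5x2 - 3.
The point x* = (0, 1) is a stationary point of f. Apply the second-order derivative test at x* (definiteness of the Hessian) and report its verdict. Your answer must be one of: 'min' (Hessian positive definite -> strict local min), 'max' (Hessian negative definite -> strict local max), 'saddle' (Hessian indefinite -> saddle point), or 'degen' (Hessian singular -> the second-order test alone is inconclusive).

Compute the Hessian H = grad^2 f:
  H = [[-4, 1], [1, -5]]
Verify stationarity: grad f(x*) = H x* + g = (0, 0).
Eigenvalues of H: -5.618, -3.382.
Both eigenvalues < 0, so H is negative definite -> x* is a strict local max.

max


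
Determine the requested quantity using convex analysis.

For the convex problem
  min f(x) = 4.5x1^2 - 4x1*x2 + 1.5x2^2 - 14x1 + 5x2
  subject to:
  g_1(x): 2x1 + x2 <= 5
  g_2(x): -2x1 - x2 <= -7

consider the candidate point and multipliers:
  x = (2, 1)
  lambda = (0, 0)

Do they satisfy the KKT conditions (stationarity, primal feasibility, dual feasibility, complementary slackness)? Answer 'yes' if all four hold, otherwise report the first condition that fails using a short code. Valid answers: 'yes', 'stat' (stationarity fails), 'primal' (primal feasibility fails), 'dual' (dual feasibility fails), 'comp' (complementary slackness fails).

Gradient of f: grad f(x) = Q x + c = (0, 0)
Constraint values g_i(x) = a_i^T x - b_i:
  g_1((2, 1)) = 0
  g_2((2, 1)) = 2
Stationarity residual: grad f(x) + sum_i lambda_i a_i = (0, 0)
  -> stationarity OK
Primal feasibility (all g_i <= 0): FAILS
Dual feasibility (all lambda_i >= 0): OK
Complementary slackness (lambda_i * g_i(x) = 0 for all i): OK

Verdict: the first failing condition is primal_feasibility -> primal.

primal


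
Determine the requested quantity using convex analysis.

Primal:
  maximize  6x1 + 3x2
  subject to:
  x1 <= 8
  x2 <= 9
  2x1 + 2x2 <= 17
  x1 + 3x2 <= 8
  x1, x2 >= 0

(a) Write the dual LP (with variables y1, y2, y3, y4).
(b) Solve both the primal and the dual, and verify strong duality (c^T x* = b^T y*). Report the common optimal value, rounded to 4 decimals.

The standard primal-dual pair for 'max c^T x s.t. A x <= b, x >= 0' is:
  Dual:  min b^T y  s.t.  A^T y >= c,  y >= 0.

So the dual LP is:
  minimize  8y1 + 9y2 + 17y3 + 8y4
  subject to:
    y1 + 2y3 + y4 >= 6
    y2 + 2y3 + 3y4 >= 3
    y1, y2, y3, y4 >= 0

Solving the primal: x* = (8, 0).
  primal value c^T x* = 48.
Solving the dual: y* = (5, 0, 0, 1).
  dual value b^T y* = 48.
Strong duality: c^T x* = b^T y*. Confirmed.

48


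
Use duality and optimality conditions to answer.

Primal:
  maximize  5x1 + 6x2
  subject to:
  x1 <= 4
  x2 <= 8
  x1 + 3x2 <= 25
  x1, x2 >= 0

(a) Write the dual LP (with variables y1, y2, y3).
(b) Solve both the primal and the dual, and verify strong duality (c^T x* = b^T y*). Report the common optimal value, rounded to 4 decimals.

The standard primal-dual pair for 'max c^T x s.t. A x <= b, x >= 0' is:
  Dual:  min b^T y  s.t.  A^T y >= c,  y >= 0.

So the dual LP is:
  minimize  4y1 + 8y2 + 25y3
  subject to:
    y1 + y3 >= 5
    y2 + 3y3 >= 6
    y1, y2, y3 >= 0

Solving the primal: x* = (4, 7).
  primal value c^T x* = 62.
Solving the dual: y* = (3, 0, 2).
  dual value b^T y* = 62.
Strong duality: c^T x* = b^T y*. Confirmed.

62


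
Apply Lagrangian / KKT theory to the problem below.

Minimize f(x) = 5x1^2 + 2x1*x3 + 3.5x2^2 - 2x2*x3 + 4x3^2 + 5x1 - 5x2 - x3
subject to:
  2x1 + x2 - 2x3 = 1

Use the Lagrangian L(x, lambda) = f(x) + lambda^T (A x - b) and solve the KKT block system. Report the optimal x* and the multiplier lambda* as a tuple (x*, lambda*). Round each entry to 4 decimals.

Form the Lagrangian:
  L(x, lambda) = (1/2) x^T Q x + c^T x + lambda^T (A x - b)
Stationarity (grad_x L = 0): Q x + c + A^T lambda = 0.
Primal feasibility: A x = b.

This gives the KKT block system:
  [ Q   A^T ] [ x     ]   [-c ]
  [ A    0  ] [ lambda ] = [ b ]

Solving the linear system:
  x*      = (-0.0862, 0.9655, -0.1034)
  lambda* = (-1.9655)
  f(x*)   = -1.5948

x* = (-0.0862, 0.9655, -0.1034), lambda* = (-1.9655)


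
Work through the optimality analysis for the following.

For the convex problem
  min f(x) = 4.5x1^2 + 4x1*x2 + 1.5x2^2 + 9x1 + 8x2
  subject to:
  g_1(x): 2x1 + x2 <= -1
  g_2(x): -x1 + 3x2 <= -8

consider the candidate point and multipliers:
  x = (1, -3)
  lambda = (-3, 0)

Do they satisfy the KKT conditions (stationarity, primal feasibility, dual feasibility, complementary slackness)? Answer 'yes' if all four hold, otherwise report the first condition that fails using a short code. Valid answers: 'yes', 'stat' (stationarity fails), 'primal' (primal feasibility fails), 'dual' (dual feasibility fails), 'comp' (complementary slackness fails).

Gradient of f: grad f(x) = Q x + c = (6, 3)
Constraint values g_i(x) = a_i^T x - b_i:
  g_1((1, -3)) = 0
  g_2((1, -3)) = -2
Stationarity residual: grad f(x) + sum_i lambda_i a_i = (0, 0)
  -> stationarity OK
Primal feasibility (all g_i <= 0): OK
Dual feasibility (all lambda_i >= 0): FAILS
Complementary slackness (lambda_i * g_i(x) = 0 for all i): OK

Verdict: the first failing condition is dual_feasibility -> dual.

dual


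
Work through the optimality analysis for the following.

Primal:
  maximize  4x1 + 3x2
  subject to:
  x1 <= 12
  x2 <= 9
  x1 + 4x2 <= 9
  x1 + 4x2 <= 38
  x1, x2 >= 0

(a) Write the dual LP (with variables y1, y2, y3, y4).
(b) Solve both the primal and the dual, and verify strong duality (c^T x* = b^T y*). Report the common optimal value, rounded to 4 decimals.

The standard primal-dual pair for 'max c^T x s.t. A x <= b, x >= 0' is:
  Dual:  min b^T y  s.t.  A^T y >= c,  y >= 0.

So the dual LP is:
  minimize  12y1 + 9y2 + 9y3 + 38y4
  subject to:
    y1 + y3 + y4 >= 4
    y2 + 4y3 + 4y4 >= 3
    y1, y2, y3, y4 >= 0

Solving the primal: x* = (9, 0).
  primal value c^T x* = 36.
Solving the dual: y* = (0, 0, 4, 0).
  dual value b^T y* = 36.
Strong duality: c^T x* = b^T y*. Confirmed.

36


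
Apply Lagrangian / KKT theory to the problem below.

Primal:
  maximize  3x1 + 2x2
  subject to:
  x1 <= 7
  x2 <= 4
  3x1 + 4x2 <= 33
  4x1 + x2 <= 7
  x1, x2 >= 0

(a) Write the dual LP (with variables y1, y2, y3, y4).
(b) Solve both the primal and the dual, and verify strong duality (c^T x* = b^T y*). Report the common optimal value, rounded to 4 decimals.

The standard primal-dual pair for 'max c^T x s.t. A x <= b, x >= 0' is:
  Dual:  min b^T y  s.t.  A^T y >= c,  y >= 0.

So the dual LP is:
  minimize  7y1 + 4y2 + 33y3 + 7y4
  subject to:
    y1 + 3y3 + 4y4 >= 3
    y2 + 4y3 + y4 >= 2
    y1, y2, y3, y4 >= 0

Solving the primal: x* = (0.75, 4).
  primal value c^T x* = 10.25.
Solving the dual: y* = (0, 1.25, 0, 0.75).
  dual value b^T y* = 10.25.
Strong duality: c^T x* = b^T y*. Confirmed.

10.25


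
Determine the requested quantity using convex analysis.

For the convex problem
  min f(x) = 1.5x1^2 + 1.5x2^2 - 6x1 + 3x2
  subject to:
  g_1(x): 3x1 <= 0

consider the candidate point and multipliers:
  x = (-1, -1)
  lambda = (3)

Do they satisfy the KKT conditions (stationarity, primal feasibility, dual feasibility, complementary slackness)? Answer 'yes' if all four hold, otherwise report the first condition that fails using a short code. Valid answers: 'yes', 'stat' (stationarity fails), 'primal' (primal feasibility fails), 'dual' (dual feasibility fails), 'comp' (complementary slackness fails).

Gradient of f: grad f(x) = Q x + c = (-9, 0)
Constraint values g_i(x) = a_i^T x - b_i:
  g_1((-1, -1)) = -3
Stationarity residual: grad f(x) + sum_i lambda_i a_i = (0, 0)
  -> stationarity OK
Primal feasibility (all g_i <= 0): OK
Dual feasibility (all lambda_i >= 0): OK
Complementary slackness (lambda_i * g_i(x) = 0 for all i): FAILS

Verdict: the first failing condition is complementary_slackness -> comp.

comp


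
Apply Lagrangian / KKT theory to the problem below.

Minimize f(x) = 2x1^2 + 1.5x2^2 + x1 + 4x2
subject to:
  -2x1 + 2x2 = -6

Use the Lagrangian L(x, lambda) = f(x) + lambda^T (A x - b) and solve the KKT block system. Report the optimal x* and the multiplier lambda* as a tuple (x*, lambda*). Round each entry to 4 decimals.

Form the Lagrangian:
  L(x, lambda) = (1/2) x^T Q x + c^T x + lambda^T (A x - b)
Stationarity (grad_x L = 0): Q x + c + A^T lambda = 0.
Primal feasibility: A x = b.

This gives the KKT block system:
  [ Q   A^T ] [ x     ]   [-c ]
  [ A    0  ] [ lambda ] = [ b ]

Solving the linear system:
  x*      = (0.5714, -2.4286)
  lambda* = (1.6429)
  f(x*)   = 0.3571

x* = (0.5714, -2.4286), lambda* = (1.6429)


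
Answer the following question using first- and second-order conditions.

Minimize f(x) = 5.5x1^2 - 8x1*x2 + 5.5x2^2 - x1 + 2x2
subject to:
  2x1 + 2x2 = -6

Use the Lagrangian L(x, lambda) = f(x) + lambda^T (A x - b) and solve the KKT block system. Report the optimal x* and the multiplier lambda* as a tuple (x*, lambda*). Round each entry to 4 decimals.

Form the Lagrangian:
  L(x, lambda) = (1/2) x^T Q x + c^T x + lambda^T (A x - b)
Stationarity (grad_x L = 0): Q x + c + A^T lambda = 0.
Primal feasibility: A x = b.

This gives the KKT block system:
  [ Q   A^T ] [ x     ]   [-c ]
  [ A    0  ] [ lambda ] = [ b ]

Solving the linear system:
  x*      = (-1.4211, -1.5789)
  lambda* = (2)
  f(x*)   = 5.1316

x* = (-1.4211, -1.5789), lambda* = (2)


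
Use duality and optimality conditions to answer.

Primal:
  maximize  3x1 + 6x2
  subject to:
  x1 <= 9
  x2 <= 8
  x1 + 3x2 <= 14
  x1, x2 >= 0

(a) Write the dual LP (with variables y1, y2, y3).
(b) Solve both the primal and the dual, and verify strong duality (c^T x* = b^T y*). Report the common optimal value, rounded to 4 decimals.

The standard primal-dual pair for 'max c^T x s.t. A x <= b, x >= 0' is:
  Dual:  min b^T y  s.t.  A^T y >= c,  y >= 0.

So the dual LP is:
  minimize  9y1 + 8y2 + 14y3
  subject to:
    y1 + y3 >= 3
    y2 + 3y3 >= 6
    y1, y2, y3 >= 0

Solving the primal: x* = (9, 1.6667).
  primal value c^T x* = 37.
Solving the dual: y* = (1, 0, 2).
  dual value b^T y* = 37.
Strong duality: c^T x* = b^T y*. Confirmed.

37


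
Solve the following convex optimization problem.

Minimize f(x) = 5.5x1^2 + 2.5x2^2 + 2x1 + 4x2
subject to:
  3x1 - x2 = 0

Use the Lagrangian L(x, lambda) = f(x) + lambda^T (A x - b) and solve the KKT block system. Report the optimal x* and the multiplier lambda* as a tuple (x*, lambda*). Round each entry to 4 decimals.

Form the Lagrangian:
  L(x, lambda) = (1/2) x^T Q x + c^T x + lambda^T (A x - b)
Stationarity (grad_x L = 0): Q x + c + A^T lambda = 0.
Primal feasibility: A x = b.

This gives the KKT block system:
  [ Q   A^T ] [ x     ]   [-c ]
  [ A    0  ] [ lambda ] = [ b ]

Solving the linear system:
  x*      = (-0.25, -0.75)
  lambda* = (0.25)
  f(x*)   = -1.75

x* = (-0.25, -0.75), lambda* = (0.25)


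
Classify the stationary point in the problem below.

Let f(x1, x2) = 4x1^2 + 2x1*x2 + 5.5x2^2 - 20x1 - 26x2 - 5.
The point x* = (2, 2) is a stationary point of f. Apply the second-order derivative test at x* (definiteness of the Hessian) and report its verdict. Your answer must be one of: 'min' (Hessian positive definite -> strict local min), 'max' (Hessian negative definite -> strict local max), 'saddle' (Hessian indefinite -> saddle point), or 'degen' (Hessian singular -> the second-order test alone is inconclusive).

Compute the Hessian H = grad^2 f:
  H = [[8, 2], [2, 11]]
Verify stationarity: grad f(x*) = H x* + g = (0, 0).
Eigenvalues of H: 7, 12.
Both eigenvalues > 0, so H is positive definite -> x* is a strict local min.

min


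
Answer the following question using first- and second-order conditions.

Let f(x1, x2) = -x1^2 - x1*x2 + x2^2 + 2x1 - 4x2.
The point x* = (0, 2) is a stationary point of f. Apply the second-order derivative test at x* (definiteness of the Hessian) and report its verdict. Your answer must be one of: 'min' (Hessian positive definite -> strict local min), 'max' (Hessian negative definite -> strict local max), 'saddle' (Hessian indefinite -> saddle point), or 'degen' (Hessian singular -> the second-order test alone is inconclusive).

Compute the Hessian H = grad^2 f:
  H = [[-2, -1], [-1, 2]]
Verify stationarity: grad f(x*) = H x* + g = (0, 0).
Eigenvalues of H: -2.2361, 2.2361.
Eigenvalues have mixed signs, so H is indefinite -> x* is a saddle point.

saddle


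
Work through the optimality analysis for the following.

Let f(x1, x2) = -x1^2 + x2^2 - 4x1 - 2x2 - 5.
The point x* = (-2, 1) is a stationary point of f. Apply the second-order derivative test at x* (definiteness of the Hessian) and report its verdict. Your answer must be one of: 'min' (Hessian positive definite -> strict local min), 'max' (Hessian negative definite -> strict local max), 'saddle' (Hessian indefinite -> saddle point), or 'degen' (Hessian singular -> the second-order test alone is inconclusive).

Compute the Hessian H = grad^2 f:
  H = [[-2, 0], [0, 2]]
Verify stationarity: grad f(x*) = H x* + g = (0, 0).
Eigenvalues of H: -2, 2.
Eigenvalues have mixed signs, so H is indefinite -> x* is a saddle point.

saddle


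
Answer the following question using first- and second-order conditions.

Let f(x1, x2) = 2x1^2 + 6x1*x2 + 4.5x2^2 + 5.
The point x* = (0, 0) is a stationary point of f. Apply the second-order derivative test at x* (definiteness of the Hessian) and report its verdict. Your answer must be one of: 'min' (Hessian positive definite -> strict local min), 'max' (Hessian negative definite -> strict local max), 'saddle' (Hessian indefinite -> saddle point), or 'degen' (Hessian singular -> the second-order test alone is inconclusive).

Compute the Hessian H = grad^2 f:
  H = [[4, 6], [6, 9]]
Verify stationarity: grad f(x*) = H x* + g = (0, 0).
Eigenvalues of H: 0, 13.
H has a zero eigenvalue (singular; positive semidefinite but not definite), so H is neither positive definite, negative definite, nor indefinite. The second-order test alone is inconclusive -> degen.
(Indeed, f is constant along the null direction of H through x*, so x* is not a strict local extremum.)

degen


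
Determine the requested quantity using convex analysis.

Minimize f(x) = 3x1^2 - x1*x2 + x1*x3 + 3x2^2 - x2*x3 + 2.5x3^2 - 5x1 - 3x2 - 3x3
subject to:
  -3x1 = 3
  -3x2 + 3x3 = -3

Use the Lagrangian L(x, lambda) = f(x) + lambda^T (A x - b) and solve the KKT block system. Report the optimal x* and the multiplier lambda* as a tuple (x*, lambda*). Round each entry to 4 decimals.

Form the Lagrangian:
  L(x, lambda) = (1/2) x^T Q x + c^T x + lambda^T (A x - b)
Stationarity (grad_x L = 0): Q x + c + A^T lambda = 0.
Primal feasibility: A x = b.

This gives the KKT block system:
  [ Q   A^T ] [ x     ]   [-c ]
  [ A    0  ] [ lambda ] = [ b ]

Solving the linear system:
  x*      = (-1, 1.1111, 0.1111)
  lambda* = (-4, 1.5185)
  f(x*)   = 8.9444

x* = (-1, 1.1111, 0.1111), lambda* = (-4, 1.5185)


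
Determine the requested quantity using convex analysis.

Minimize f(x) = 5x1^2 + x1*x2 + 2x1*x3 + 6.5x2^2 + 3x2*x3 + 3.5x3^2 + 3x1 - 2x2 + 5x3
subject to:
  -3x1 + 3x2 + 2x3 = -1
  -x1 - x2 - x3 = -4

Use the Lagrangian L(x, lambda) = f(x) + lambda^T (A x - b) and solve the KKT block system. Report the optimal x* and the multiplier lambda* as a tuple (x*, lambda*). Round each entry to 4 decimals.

Form the Lagrangian:
  L(x, lambda) = (1/2) x^T Q x + c^T x + lambda^T (A x - b)
Stationarity (grad_x L = 0): Q x + c + A^T lambda = 0.
Primal feasibility: A x = b.

This gives the KKT block system:
  [ Q   A^T ] [ x     ]   [-c ]
  [ A    0  ] [ lambda ] = [ b ]

Solving the linear system:
  x*      = (2.0204, 1.1018, 0.8779)
  lambda* = (1.514, 21.5191)
  f(x*)   = 47.9186

x* = (2.0204, 1.1018, 0.8779), lambda* = (1.514, 21.5191)


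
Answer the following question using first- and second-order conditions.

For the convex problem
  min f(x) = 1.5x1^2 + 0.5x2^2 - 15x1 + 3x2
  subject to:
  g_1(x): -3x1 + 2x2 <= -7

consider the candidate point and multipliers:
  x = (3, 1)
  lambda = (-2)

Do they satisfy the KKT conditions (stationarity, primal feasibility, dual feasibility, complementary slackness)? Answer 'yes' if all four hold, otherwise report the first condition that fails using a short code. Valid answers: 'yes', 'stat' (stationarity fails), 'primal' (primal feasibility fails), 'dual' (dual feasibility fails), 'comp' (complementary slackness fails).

Gradient of f: grad f(x) = Q x + c = (-6, 4)
Constraint values g_i(x) = a_i^T x - b_i:
  g_1((3, 1)) = 0
Stationarity residual: grad f(x) + sum_i lambda_i a_i = (0, 0)
  -> stationarity OK
Primal feasibility (all g_i <= 0): OK
Dual feasibility (all lambda_i >= 0): FAILS
Complementary slackness (lambda_i * g_i(x) = 0 for all i): OK

Verdict: the first failing condition is dual_feasibility -> dual.

dual


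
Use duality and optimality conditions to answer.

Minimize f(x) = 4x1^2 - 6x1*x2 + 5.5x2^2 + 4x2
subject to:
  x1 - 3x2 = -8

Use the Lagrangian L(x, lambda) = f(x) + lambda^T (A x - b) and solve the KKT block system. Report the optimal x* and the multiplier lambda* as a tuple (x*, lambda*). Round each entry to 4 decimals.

Form the Lagrangian:
  L(x, lambda) = (1/2) x^T Q x + c^T x + lambda^T (A x - b)
Stationarity (grad_x L = 0): Q x + c + A^T lambda = 0.
Primal feasibility: A x = b.

This gives the KKT block system:
  [ Q   A^T ] [ x     ]   [-c ]
  [ A    0  ] [ lambda ] = [ b ]

Solving the linear system:
  x*      = (0.9362, 2.9787)
  lambda* = (10.383)
  f(x*)   = 47.4894

x* = (0.9362, 2.9787), lambda* = (10.383)


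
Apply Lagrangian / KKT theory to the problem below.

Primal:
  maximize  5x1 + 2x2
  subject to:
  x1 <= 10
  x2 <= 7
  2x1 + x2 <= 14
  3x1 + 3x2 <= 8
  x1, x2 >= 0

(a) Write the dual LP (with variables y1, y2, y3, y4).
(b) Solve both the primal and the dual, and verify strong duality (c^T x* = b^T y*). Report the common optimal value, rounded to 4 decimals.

The standard primal-dual pair for 'max c^T x s.t. A x <= b, x >= 0' is:
  Dual:  min b^T y  s.t.  A^T y >= c,  y >= 0.

So the dual LP is:
  minimize  10y1 + 7y2 + 14y3 + 8y4
  subject to:
    y1 + 2y3 + 3y4 >= 5
    y2 + y3 + 3y4 >= 2
    y1, y2, y3, y4 >= 0

Solving the primal: x* = (2.6667, 0).
  primal value c^T x* = 13.3333.
Solving the dual: y* = (0, 0, 0, 1.6667).
  dual value b^T y* = 13.3333.
Strong duality: c^T x* = b^T y*. Confirmed.

13.3333


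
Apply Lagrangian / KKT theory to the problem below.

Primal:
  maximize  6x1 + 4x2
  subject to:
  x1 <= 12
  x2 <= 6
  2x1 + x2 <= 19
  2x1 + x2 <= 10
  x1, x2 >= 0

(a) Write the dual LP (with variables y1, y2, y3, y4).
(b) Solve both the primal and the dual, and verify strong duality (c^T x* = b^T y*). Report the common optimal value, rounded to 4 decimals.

The standard primal-dual pair for 'max c^T x s.t. A x <= b, x >= 0' is:
  Dual:  min b^T y  s.t.  A^T y >= c,  y >= 0.

So the dual LP is:
  minimize  12y1 + 6y2 + 19y3 + 10y4
  subject to:
    y1 + 2y3 + 2y4 >= 6
    y2 + y3 + y4 >= 4
    y1, y2, y3, y4 >= 0

Solving the primal: x* = (2, 6).
  primal value c^T x* = 36.
Solving the dual: y* = (0, 1, 0, 3).
  dual value b^T y* = 36.
Strong duality: c^T x* = b^T y*. Confirmed.

36


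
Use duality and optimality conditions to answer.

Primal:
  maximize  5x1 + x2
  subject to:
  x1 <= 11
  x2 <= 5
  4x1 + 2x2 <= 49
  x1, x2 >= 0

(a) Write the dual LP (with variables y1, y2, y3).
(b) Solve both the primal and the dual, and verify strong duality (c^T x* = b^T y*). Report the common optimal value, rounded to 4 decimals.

The standard primal-dual pair for 'max c^T x s.t. A x <= b, x >= 0' is:
  Dual:  min b^T y  s.t.  A^T y >= c,  y >= 0.

So the dual LP is:
  minimize  11y1 + 5y2 + 49y3
  subject to:
    y1 + 4y3 >= 5
    y2 + 2y3 >= 1
    y1, y2, y3 >= 0

Solving the primal: x* = (11, 2.5).
  primal value c^T x* = 57.5.
Solving the dual: y* = (3, 0, 0.5).
  dual value b^T y* = 57.5.
Strong duality: c^T x* = b^T y*. Confirmed.

57.5


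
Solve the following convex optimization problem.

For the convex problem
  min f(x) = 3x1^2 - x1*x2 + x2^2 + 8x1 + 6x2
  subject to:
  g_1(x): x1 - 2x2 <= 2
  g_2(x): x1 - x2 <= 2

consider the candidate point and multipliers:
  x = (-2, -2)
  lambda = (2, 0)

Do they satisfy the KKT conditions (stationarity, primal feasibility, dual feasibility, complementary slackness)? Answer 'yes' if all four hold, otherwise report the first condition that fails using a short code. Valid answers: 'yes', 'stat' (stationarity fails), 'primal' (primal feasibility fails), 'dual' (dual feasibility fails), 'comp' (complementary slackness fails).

Gradient of f: grad f(x) = Q x + c = (-2, 4)
Constraint values g_i(x) = a_i^T x - b_i:
  g_1((-2, -2)) = 0
  g_2((-2, -2)) = -2
Stationarity residual: grad f(x) + sum_i lambda_i a_i = (0, 0)
  -> stationarity OK
Primal feasibility (all g_i <= 0): OK
Dual feasibility (all lambda_i >= 0): OK
Complementary slackness (lambda_i * g_i(x) = 0 for all i): OK

Verdict: yes, KKT holds.

yes


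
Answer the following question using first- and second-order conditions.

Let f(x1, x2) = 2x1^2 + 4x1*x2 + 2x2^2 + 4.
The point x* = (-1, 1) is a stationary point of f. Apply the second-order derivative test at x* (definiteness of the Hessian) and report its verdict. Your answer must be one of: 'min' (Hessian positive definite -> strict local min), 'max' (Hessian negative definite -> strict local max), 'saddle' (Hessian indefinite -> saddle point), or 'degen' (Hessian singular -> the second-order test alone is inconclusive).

Compute the Hessian H = grad^2 f:
  H = [[4, 4], [4, 4]]
Verify stationarity: grad f(x*) = H x* + g = (0, 0).
Eigenvalues of H: 0, 8.
H has a zero eigenvalue (singular; positive semidefinite but not definite), so H is neither positive definite, negative definite, nor indefinite. The second-order test alone is inconclusive -> degen.
(Indeed, f is constant along the null direction of H through x*, so x* is not a strict local extremum.)

degen


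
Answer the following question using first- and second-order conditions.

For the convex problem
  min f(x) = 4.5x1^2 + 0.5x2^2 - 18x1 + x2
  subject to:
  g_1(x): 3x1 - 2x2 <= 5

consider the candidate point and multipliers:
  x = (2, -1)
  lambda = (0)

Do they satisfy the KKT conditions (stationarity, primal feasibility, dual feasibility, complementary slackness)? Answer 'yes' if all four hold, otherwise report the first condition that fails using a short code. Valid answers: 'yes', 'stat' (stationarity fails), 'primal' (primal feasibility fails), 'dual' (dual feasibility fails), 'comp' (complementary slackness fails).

Gradient of f: grad f(x) = Q x + c = (0, 0)
Constraint values g_i(x) = a_i^T x - b_i:
  g_1((2, -1)) = 3
Stationarity residual: grad f(x) + sum_i lambda_i a_i = (0, 0)
  -> stationarity OK
Primal feasibility (all g_i <= 0): FAILS
Dual feasibility (all lambda_i >= 0): OK
Complementary slackness (lambda_i * g_i(x) = 0 for all i): OK

Verdict: the first failing condition is primal_feasibility -> primal.

primal


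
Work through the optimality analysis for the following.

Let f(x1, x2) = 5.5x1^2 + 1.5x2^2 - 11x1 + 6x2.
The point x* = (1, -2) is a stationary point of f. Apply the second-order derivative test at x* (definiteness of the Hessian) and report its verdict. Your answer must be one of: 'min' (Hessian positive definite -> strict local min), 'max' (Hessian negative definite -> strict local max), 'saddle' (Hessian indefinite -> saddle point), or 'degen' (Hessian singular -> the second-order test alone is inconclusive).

Compute the Hessian H = grad^2 f:
  H = [[11, 0], [0, 3]]
Verify stationarity: grad f(x*) = H x* + g = (0, 0).
Eigenvalues of H: 3, 11.
Both eigenvalues > 0, so H is positive definite -> x* is a strict local min.

min


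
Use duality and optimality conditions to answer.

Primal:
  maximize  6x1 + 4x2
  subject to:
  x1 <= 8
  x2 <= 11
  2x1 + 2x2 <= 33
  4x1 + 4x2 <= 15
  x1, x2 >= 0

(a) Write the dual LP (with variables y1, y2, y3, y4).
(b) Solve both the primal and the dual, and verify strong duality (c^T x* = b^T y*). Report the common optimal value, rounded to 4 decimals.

The standard primal-dual pair for 'max c^T x s.t. A x <= b, x >= 0' is:
  Dual:  min b^T y  s.t.  A^T y >= c,  y >= 0.

So the dual LP is:
  minimize  8y1 + 11y2 + 33y3 + 15y4
  subject to:
    y1 + 2y3 + 4y4 >= 6
    y2 + 2y3 + 4y4 >= 4
    y1, y2, y3, y4 >= 0

Solving the primal: x* = (3.75, 0).
  primal value c^T x* = 22.5.
Solving the dual: y* = (0, 0, 0, 1.5).
  dual value b^T y* = 22.5.
Strong duality: c^T x* = b^T y*. Confirmed.

22.5


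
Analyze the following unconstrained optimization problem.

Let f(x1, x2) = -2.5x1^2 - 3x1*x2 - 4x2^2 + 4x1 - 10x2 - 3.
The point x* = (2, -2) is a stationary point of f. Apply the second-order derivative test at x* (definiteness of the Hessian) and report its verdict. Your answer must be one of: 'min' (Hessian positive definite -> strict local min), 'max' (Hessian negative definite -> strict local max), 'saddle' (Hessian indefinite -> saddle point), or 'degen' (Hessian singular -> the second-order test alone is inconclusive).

Compute the Hessian H = grad^2 f:
  H = [[-5, -3], [-3, -8]]
Verify stationarity: grad f(x*) = H x* + g = (0, 0).
Eigenvalues of H: -9.8541, -3.1459.
Both eigenvalues < 0, so H is negative definite -> x* is a strict local max.

max


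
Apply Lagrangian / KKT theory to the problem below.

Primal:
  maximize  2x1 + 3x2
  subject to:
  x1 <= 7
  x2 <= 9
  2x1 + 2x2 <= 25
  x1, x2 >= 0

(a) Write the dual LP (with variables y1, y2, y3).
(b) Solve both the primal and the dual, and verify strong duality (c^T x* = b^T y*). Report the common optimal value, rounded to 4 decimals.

The standard primal-dual pair for 'max c^T x s.t. A x <= b, x >= 0' is:
  Dual:  min b^T y  s.t.  A^T y >= c,  y >= 0.

So the dual LP is:
  minimize  7y1 + 9y2 + 25y3
  subject to:
    y1 + 2y3 >= 2
    y2 + 2y3 >= 3
    y1, y2, y3 >= 0

Solving the primal: x* = (3.5, 9).
  primal value c^T x* = 34.
Solving the dual: y* = (0, 1, 1).
  dual value b^T y* = 34.
Strong duality: c^T x* = b^T y*. Confirmed.

34


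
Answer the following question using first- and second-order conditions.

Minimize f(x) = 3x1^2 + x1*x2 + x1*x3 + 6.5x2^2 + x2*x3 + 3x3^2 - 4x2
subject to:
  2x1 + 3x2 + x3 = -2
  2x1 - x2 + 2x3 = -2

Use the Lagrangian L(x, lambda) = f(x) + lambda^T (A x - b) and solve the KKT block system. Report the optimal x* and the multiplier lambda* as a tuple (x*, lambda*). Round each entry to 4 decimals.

Form the Lagrangian:
  L(x, lambda) = (1/2) x^T Q x + c^T x + lambda^T (A x - b)
Stationarity (grad_x L = 0): Q x + c + A^T lambda = 0.
Primal feasibility: A x = b.

This gives the KKT block system:
  [ Q   A^T ] [ x     ]   [-c ]
  [ A    0  ] [ lambda ] = [ b ]

Solving the linear system:
  x*      = (-0.7299, -0.0772, -0.3087)
  lambda* = (2.1061, 0.2765)
  f(x*)   = 2.537

x* = (-0.7299, -0.0772, -0.3087), lambda* = (2.1061, 0.2765)


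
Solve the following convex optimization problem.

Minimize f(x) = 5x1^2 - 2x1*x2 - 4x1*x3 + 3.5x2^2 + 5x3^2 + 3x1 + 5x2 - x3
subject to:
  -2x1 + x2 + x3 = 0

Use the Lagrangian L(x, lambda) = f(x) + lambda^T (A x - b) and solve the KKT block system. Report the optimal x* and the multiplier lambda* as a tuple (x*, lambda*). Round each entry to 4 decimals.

Form the Lagrangian:
  L(x, lambda) = (1/2) x^T Q x + c^T x + lambda^T (A x - b)
Stationarity (grad_x L = 0): Q x + c + A^T lambda = 0.
Primal feasibility: A x = b.

This gives the KKT block system:
  [ Q   A^T ] [ x     ]   [-c ]
  [ A    0  ] [ lambda ] = [ b ]

Solving the linear system:
  x*      = (-0.4921, -0.874, -0.1102)
  lambda* = (0.1339)
  f(x*)   = -2.8681

x* = (-0.4921, -0.874, -0.1102), lambda* = (0.1339)


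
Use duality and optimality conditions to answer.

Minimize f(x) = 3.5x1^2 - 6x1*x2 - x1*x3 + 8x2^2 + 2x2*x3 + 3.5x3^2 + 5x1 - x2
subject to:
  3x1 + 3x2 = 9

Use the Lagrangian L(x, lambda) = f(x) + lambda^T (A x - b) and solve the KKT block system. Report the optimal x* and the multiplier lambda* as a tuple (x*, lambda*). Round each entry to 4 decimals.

Form the Lagrangian:
  L(x, lambda) = (1/2) x^T Q x + c^T x + lambda^T (A x - b)
Stationarity (grad_x L = 0): Q x + c + A^T lambda = 0.
Primal feasibility: A x = b.

This gives the KKT block system:
  [ Q   A^T ] [ x     ]   [-c ]
  [ A    0  ] [ lambda ] = [ b ]

Solving the linear system:
  x*      = (1.7034, 1.2966, -0.1271)
  lambda* = (-3.0904)
  f(x*)   = 17.5169

x* = (1.7034, 1.2966, -0.1271), lambda* = (-3.0904)


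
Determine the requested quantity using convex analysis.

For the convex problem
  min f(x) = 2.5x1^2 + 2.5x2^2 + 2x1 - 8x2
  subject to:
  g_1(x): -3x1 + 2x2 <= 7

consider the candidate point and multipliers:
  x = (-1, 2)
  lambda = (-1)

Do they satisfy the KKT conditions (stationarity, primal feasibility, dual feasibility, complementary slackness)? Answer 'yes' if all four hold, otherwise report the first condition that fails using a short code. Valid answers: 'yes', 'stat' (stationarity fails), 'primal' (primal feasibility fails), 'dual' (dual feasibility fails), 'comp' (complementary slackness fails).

Gradient of f: grad f(x) = Q x + c = (-3, 2)
Constraint values g_i(x) = a_i^T x - b_i:
  g_1((-1, 2)) = 0
Stationarity residual: grad f(x) + sum_i lambda_i a_i = (0, 0)
  -> stationarity OK
Primal feasibility (all g_i <= 0): OK
Dual feasibility (all lambda_i >= 0): FAILS
Complementary slackness (lambda_i * g_i(x) = 0 for all i): OK

Verdict: the first failing condition is dual_feasibility -> dual.

dual


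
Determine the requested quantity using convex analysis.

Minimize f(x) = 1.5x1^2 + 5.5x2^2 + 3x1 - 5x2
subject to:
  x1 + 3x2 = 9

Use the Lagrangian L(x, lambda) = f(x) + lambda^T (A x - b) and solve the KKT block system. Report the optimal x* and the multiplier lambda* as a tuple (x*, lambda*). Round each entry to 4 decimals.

Form the Lagrangian:
  L(x, lambda) = (1/2) x^T Q x + c^T x + lambda^T (A x - b)
Stationarity (grad_x L = 0): Q x + c + A^T lambda = 0.
Primal feasibility: A x = b.

This gives the KKT block system:
  [ Q   A^T ] [ x     ]   [-c ]
  [ A    0  ] [ lambda ] = [ b ]

Solving the linear system:
  x*      = (1.5, 2.5)
  lambda* = (-7.5)
  f(x*)   = 29.75

x* = (1.5, 2.5), lambda* = (-7.5)


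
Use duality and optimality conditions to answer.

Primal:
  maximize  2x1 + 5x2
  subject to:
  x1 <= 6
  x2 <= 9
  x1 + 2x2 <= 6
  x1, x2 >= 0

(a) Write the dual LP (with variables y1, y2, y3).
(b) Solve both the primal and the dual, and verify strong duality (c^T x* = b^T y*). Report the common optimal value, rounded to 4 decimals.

The standard primal-dual pair for 'max c^T x s.t. A x <= b, x >= 0' is:
  Dual:  min b^T y  s.t.  A^T y >= c,  y >= 0.

So the dual LP is:
  minimize  6y1 + 9y2 + 6y3
  subject to:
    y1 + y3 >= 2
    y2 + 2y3 >= 5
    y1, y2, y3 >= 0

Solving the primal: x* = (0, 3).
  primal value c^T x* = 15.
Solving the dual: y* = (0, 0, 2.5).
  dual value b^T y* = 15.
Strong duality: c^T x* = b^T y*. Confirmed.

15


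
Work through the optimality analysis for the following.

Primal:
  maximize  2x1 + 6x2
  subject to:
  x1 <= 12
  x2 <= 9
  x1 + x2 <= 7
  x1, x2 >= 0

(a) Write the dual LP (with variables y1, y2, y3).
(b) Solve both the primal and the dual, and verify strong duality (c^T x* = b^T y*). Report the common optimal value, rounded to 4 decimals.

The standard primal-dual pair for 'max c^T x s.t. A x <= b, x >= 0' is:
  Dual:  min b^T y  s.t.  A^T y >= c,  y >= 0.

So the dual LP is:
  minimize  12y1 + 9y2 + 7y3
  subject to:
    y1 + y3 >= 2
    y2 + y3 >= 6
    y1, y2, y3 >= 0

Solving the primal: x* = (0, 7).
  primal value c^T x* = 42.
Solving the dual: y* = (0, 0, 6).
  dual value b^T y* = 42.
Strong duality: c^T x* = b^T y*. Confirmed.

42


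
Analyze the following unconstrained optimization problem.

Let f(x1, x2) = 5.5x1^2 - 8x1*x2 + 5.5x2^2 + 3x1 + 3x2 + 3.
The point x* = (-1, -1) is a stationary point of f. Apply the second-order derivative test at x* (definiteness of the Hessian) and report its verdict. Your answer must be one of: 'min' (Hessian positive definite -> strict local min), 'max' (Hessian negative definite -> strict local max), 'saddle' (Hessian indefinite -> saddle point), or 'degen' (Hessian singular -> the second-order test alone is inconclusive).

Compute the Hessian H = grad^2 f:
  H = [[11, -8], [-8, 11]]
Verify stationarity: grad f(x*) = H x* + g = (0, 0).
Eigenvalues of H: 3, 19.
Both eigenvalues > 0, so H is positive definite -> x* is a strict local min.

min


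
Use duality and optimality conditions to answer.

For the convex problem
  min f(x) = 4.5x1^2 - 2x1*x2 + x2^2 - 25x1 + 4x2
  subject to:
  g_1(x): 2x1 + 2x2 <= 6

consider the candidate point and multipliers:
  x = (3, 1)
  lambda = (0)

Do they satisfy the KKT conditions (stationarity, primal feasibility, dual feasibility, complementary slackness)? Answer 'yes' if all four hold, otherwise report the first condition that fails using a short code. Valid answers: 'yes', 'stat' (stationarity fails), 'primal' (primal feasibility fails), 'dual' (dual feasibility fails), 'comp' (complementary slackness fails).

Gradient of f: grad f(x) = Q x + c = (0, 0)
Constraint values g_i(x) = a_i^T x - b_i:
  g_1((3, 1)) = 2
Stationarity residual: grad f(x) + sum_i lambda_i a_i = (0, 0)
  -> stationarity OK
Primal feasibility (all g_i <= 0): FAILS
Dual feasibility (all lambda_i >= 0): OK
Complementary slackness (lambda_i * g_i(x) = 0 for all i): OK

Verdict: the first failing condition is primal_feasibility -> primal.

primal


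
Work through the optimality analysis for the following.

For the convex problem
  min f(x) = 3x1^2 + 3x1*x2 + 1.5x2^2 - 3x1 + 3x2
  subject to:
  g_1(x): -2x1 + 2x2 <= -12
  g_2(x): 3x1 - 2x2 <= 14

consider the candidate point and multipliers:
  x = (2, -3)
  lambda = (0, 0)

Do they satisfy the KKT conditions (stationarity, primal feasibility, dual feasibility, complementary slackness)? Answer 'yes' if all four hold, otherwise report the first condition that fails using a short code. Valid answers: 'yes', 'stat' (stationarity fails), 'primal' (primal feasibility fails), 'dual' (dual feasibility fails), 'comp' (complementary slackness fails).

Gradient of f: grad f(x) = Q x + c = (0, 0)
Constraint values g_i(x) = a_i^T x - b_i:
  g_1((2, -3)) = 2
  g_2((2, -3)) = -2
Stationarity residual: grad f(x) + sum_i lambda_i a_i = (0, 0)
  -> stationarity OK
Primal feasibility (all g_i <= 0): FAILS
Dual feasibility (all lambda_i >= 0): OK
Complementary slackness (lambda_i * g_i(x) = 0 for all i): OK

Verdict: the first failing condition is primal_feasibility -> primal.

primal


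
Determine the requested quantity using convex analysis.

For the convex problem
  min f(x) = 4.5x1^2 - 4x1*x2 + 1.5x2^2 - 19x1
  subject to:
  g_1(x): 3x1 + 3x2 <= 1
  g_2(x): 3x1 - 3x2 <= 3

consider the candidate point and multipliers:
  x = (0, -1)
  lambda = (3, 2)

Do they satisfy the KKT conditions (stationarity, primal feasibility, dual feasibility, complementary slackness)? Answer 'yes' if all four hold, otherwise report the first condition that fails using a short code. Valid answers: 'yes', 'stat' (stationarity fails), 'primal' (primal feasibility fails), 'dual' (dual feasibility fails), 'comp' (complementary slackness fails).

Gradient of f: grad f(x) = Q x + c = (-15, -3)
Constraint values g_i(x) = a_i^T x - b_i:
  g_1((0, -1)) = -4
  g_2((0, -1)) = 0
Stationarity residual: grad f(x) + sum_i lambda_i a_i = (0, 0)
  -> stationarity OK
Primal feasibility (all g_i <= 0): OK
Dual feasibility (all lambda_i >= 0): OK
Complementary slackness (lambda_i * g_i(x) = 0 for all i): FAILS

Verdict: the first failing condition is complementary_slackness -> comp.

comp


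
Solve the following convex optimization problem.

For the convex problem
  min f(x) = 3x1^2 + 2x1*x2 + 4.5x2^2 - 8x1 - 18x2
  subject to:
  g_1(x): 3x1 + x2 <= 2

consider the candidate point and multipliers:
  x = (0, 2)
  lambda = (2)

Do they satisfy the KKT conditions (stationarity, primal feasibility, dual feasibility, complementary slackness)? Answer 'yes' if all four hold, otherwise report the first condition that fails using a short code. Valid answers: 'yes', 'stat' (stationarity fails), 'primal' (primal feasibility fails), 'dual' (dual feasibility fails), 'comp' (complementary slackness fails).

Gradient of f: grad f(x) = Q x + c = (-4, 0)
Constraint values g_i(x) = a_i^T x - b_i:
  g_1((0, 2)) = 0
Stationarity residual: grad f(x) + sum_i lambda_i a_i = (2, 2)
  -> stationarity FAILS
Primal feasibility (all g_i <= 0): OK
Dual feasibility (all lambda_i >= 0): OK
Complementary slackness (lambda_i * g_i(x) = 0 for all i): OK

Verdict: the first failing condition is stationarity -> stat.

stat


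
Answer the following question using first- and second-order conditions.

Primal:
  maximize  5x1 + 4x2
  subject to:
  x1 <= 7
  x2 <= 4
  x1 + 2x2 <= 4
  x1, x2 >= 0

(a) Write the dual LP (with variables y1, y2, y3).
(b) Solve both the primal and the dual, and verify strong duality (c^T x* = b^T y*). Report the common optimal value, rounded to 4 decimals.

The standard primal-dual pair for 'max c^T x s.t. A x <= b, x >= 0' is:
  Dual:  min b^T y  s.t.  A^T y >= c,  y >= 0.

So the dual LP is:
  minimize  7y1 + 4y2 + 4y3
  subject to:
    y1 + y3 >= 5
    y2 + 2y3 >= 4
    y1, y2, y3 >= 0

Solving the primal: x* = (4, 0).
  primal value c^T x* = 20.
Solving the dual: y* = (0, 0, 5).
  dual value b^T y* = 20.
Strong duality: c^T x* = b^T y*. Confirmed.

20
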